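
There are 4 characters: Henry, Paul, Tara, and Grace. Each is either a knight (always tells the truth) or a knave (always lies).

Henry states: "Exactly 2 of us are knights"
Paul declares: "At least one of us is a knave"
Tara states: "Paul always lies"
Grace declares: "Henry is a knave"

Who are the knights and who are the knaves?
Henry is a knight.
Paul is a knight.
Tara is a knave.
Grace is a knave.

Verification:
- Henry (knight) says "Exactly 2 of us are knights" - this is TRUE because there are 2 knights.
- Paul (knight) says "At least one of us is a knave" - this is TRUE because Tara and Grace are knaves.
- Tara (knave) says "Paul always lies" - this is FALSE (a lie) because Paul is a knight.
- Grace (knave) says "Henry is a knave" - this is FALSE (a lie) because Henry is a knight.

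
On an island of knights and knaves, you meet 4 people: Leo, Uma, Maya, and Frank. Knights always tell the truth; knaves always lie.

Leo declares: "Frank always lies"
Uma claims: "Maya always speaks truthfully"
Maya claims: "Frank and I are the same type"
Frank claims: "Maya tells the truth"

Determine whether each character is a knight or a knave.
Leo is a knave.
Uma is a knight.
Maya is a knight.
Frank is a knight.

Verification:
- Leo (knave) says "Frank always lies" - this is FALSE (a lie) because Frank is a knight.
- Uma (knight) says "Maya always speaks truthfully" - this is TRUE because Maya is a knight.
- Maya (knight) says "Frank and I are the same type" - this is TRUE because Maya is a knight and Frank is a knight.
- Frank (knight) says "Maya tells the truth" - this is TRUE because Maya is a knight.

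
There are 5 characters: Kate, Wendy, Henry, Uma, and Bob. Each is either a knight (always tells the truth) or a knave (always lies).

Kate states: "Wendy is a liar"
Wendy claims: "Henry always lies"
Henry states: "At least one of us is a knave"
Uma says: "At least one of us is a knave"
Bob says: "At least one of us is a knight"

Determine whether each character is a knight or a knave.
Kate is a knight.
Wendy is a knave.
Henry is a knight.
Uma is a knight.
Bob is a knight.

Verification:
- Kate (knight) says "Wendy is a liar" - this is TRUE because Wendy is a knave.
- Wendy (knave) says "Henry always lies" - this is FALSE (a lie) because Henry is a knight.
- Henry (knight) says "At least one of us is a knave" - this is TRUE because Wendy is a knave.
- Uma (knight) says "At least one of us is a knave" - this is TRUE because Wendy is a knave.
- Bob (knight) says "At least one of us is a knight" - this is TRUE because Kate, Henry, Uma, and Bob are knights.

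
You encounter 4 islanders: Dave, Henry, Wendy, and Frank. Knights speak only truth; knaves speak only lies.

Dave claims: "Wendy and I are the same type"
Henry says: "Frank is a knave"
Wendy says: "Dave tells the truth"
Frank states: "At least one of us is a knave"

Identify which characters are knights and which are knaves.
Dave is a knight.
Henry is a knave.
Wendy is a knight.
Frank is a knight.

Verification:
- Dave (knight) says "Wendy and I are the same type" - this is TRUE because Dave is a knight and Wendy is a knight.
- Henry (knave) says "Frank is a knave" - this is FALSE (a lie) because Frank is a knight.
- Wendy (knight) says "Dave tells the truth" - this is TRUE because Dave is a knight.
- Frank (knight) says "At least one of us is a knave" - this is TRUE because Henry is a knave.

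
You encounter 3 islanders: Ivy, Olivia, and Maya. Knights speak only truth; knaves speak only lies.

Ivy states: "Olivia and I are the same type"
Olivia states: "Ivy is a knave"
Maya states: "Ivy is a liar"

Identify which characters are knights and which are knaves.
Ivy is a knave.
Olivia is a knight.
Maya is a knight.

Verification:
- Ivy (knave) says "Olivia and I are the same type" - this is FALSE (a lie) because Ivy is a knave and Olivia is a knight.
- Olivia (knight) says "Ivy is a knave" - this is TRUE because Ivy is a knave.
- Maya (knight) says "Ivy is a liar" - this is TRUE because Ivy is a knave.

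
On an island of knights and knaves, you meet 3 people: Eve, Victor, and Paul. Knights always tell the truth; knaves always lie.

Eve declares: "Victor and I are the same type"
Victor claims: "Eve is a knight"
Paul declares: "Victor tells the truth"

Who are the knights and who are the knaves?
Eve is a knight.
Victor is a knight.
Paul is a knight.

Verification:
- Eve (knight) says "Victor and I are the same type" - this is TRUE because Eve is a knight and Victor is a knight.
- Victor (knight) says "Eve is a knight" - this is TRUE because Eve is a knight.
- Paul (knight) says "Victor tells the truth" - this is TRUE because Victor is a knight.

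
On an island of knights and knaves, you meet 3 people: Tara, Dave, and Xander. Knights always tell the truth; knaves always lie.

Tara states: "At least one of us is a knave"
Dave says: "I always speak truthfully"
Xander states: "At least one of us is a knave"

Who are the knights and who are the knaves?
Tara is a knight.
Dave is a knave.
Xander is a knight.

Verification:
- Tara (knight) says "At least one of us is a knave" - this is TRUE because Dave is a knave.
- Dave (knave) says "I always speak truthfully" - this is FALSE (a lie) because Dave is a knave.
- Xander (knight) says "At least one of us is a knave" - this is TRUE because Dave is a knave.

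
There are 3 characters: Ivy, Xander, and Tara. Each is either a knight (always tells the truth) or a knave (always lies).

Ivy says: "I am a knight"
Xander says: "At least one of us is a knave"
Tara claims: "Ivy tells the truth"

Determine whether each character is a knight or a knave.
Ivy is a knave.
Xander is a knight.
Tara is a knave.

Verification:
- Ivy (knave) says "I am a knight" - this is FALSE (a lie) because Ivy is a knave.
- Xander (knight) says "At least one of us is a knave" - this is TRUE because Ivy and Tara are knaves.
- Tara (knave) says "Ivy tells the truth" - this is FALSE (a lie) because Ivy is a knave.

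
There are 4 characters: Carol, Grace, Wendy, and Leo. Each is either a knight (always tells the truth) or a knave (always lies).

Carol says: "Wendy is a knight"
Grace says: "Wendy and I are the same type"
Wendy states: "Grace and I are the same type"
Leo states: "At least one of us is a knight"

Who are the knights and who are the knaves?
Carol is a knight.
Grace is a knight.
Wendy is a knight.
Leo is a knight.

Verification:
- Carol (knight) says "Wendy is a knight" - this is TRUE because Wendy is a knight.
- Grace (knight) says "Wendy and I are the same type" - this is TRUE because Grace is a knight and Wendy is a knight.
- Wendy (knight) says "Grace and I are the same type" - this is TRUE because Wendy is a knight and Grace is a knight.
- Leo (knight) says "At least one of us is a knight" - this is TRUE because Carol, Grace, Wendy, and Leo are knights.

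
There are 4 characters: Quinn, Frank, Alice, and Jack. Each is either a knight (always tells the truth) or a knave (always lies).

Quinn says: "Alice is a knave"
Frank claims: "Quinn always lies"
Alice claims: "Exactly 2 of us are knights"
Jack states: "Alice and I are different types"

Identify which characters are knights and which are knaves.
Quinn is a knight.
Frank is a knave.
Alice is a knave.
Jack is a knave.

Verification:
- Quinn (knight) says "Alice is a knave" - this is TRUE because Alice is a knave.
- Frank (knave) says "Quinn always lies" - this is FALSE (a lie) because Quinn is a knight.
- Alice (knave) says "Exactly 2 of us are knights" - this is FALSE (a lie) because there are 1 knights.
- Jack (knave) says "Alice and I are different types" - this is FALSE (a lie) because Jack is a knave and Alice is a knave.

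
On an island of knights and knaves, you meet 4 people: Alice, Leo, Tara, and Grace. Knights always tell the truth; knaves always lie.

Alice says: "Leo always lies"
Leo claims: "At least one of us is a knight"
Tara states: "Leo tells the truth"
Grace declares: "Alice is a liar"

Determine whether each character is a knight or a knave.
Alice is a knave.
Leo is a knight.
Tara is a knight.
Grace is a knight.

Verification:
- Alice (knave) says "Leo always lies" - this is FALSE (a lie) because Leo is a knight.
- Leo (knight) says "At least one of us is a knight" - this is TRUE because Leo, Tara, and Grace are knights.
- Tara (knight) says "Leo tells the truth" - this is TRUE because Leo is a knight.
- Grace (knight) says "Alice is a liar" - this is TRUE because Alice is a knave.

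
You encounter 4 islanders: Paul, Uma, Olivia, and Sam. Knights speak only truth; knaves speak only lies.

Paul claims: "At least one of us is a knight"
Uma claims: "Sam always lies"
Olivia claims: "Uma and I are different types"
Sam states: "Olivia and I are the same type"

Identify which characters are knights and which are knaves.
Paul is a knight.
Uma is a knave.
Olivia is a knight.
Sam is a knight.

Verification:
- Paul (knight) says "At least one of us is a knight" - this is TRUE because Paul, Olivia, and Sam are knights.
- Uma (knave) says "Sam always lies" - this is FALSE (a lie) because Sam is a knight.
- Olivia (knight) says "Uma and I are different types" - this is TRUE because Olivia is a knight and Uma is a knave.
- Sam (knight) says "Olivia and I are the same type" - this is TRUE because Sam is a knight and Olivia is a knight.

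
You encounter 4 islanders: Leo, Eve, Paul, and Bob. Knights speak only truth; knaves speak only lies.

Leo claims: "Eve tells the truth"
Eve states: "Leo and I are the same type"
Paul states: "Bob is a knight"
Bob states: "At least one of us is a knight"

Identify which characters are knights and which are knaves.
Leo is a knight.
Eve is a knight.
Paul is a knight.
Bob is a knight.

Verification:
- Leo (knight) says "Eve tells the truth" - this is TRUE because Eve is a knight.
- Eve (knight) says "Leo and I are the same type" - this is TRUE because Eve is a knight and Leo is a knight.
- Paul (knight) says "Bob is a knight" - this is TRUE because Bob is a knight.
- Bob (knight) says "At least one of us is a knight" - this is TRUE because Leo, Eve, Paul, and Bob are knights.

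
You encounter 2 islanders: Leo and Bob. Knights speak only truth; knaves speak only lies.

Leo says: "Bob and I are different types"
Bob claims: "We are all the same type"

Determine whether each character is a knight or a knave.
Leo is a knight.
Bob is a knave.

Verification:
- Leo (knight) says "Bob and I are different types" - this is TRUE because Leo is a knight and Bob is a knave.
- Bob (knave) says "We are all the same type" - this is FALSE (a lie) because Leo is a knight and Bob is a knave.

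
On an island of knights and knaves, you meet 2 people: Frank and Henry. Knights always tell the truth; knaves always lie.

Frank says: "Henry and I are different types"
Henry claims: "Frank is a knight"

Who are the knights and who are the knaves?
Frank is a knave.
Henry is a knave.

Verification:
- Frank (knave) says "Henry and I are different types" - this is FALSE (a lie) because Frank is a knave and Henry is a knave.
- Henry (knave) says "Frank is a knight" - this is FALSE (a lie) because Frank is a knave.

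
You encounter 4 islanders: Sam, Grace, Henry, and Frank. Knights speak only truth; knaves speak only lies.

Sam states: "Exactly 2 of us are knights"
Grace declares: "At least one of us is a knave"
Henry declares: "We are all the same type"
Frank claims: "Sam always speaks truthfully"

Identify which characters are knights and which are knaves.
Sam is a knave.
Grace is a knight.
Henry is a knave.
Frank is a knave.

Verification:
- Sam (knave) says "Exactly 2 of us are knights" - this is FALSE (a lie) because there are 1 knights.
- Grace (knight) says "At least one of us is a knave" - this is TRUE because Sam, Henry, and Frank are knaves.
- Henry (knave) says "We are all the same type" - this is FALSE (a lie) because Grace is a knight and Sam, Henry, and Frank are knaves.
- Frank (knave) says "Sam always speaks truthfully" - this is FALSE (a lie) because Sam is a knave.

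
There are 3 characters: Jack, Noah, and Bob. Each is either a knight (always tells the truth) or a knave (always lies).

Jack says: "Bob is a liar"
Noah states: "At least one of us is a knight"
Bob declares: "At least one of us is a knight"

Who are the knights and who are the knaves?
Jack is a knave.
Noah is a knight.
Bob is a knight.

Verification:
- Jack (knave) says "Bob is a liar" - this is FALSE (a lie) because Bob is a knight.
- Noah (knight) says "At least one of us is a knight" - this is TRUE because Noah and Bob are knights.
- Bob (knight) says "At least one of us is a knight" - this is TRUE because Noah and Bob are knights.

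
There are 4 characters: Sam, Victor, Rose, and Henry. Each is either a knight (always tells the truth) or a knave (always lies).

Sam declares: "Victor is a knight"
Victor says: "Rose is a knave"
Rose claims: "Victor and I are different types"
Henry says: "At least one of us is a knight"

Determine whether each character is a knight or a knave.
Sam is a knave.
Victor is a knave.
Rose is a knight.
Henry is a knight.

Verification:
- Sam (knave) says "Victor is a knight" - this is FALSE (a lie) because Victor is a knave.
- Victor (knave) says "Rose is a knave" - this is FALSE (a lie) because Rose is a knight.
- Rose (knight) says "Victor and I are different types" - this is TRUE because Rose is a knight and Victor is a knave.
- Henry (knight) says "At least one of us is a knight" - this is TRUE because Rose and Henry are knights.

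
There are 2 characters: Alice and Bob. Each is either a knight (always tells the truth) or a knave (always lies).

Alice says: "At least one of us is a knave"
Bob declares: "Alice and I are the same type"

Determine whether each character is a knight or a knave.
Alice is a knight.
Bob is a knave.

Verification:
- Alice (knight) says "At least one of us is a knave" - this is TRUE because Bob is a knave.
- Bob (knave) says "Alice and I are the same type" - this is FALSE (a lie) because Bob is a knave and Alice is a knight.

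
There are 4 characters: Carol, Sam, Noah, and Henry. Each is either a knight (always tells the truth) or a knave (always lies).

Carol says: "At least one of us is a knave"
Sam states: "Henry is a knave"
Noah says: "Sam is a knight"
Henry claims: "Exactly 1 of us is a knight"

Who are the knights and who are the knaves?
Carol is a knight.
Sam is a knight.
Noah is a knight.
Henry is a knave.

Verification:
- Carol (knight) says "At least one of us is a knave" - this is TRUE because Henry is a knave.
- Sam (knight) says "Henry is a knave" - this is TRUE because Henry is a knave.
- Noah (knight) says "Sam is a knight" - this is TRUE because Sam is a knight.
- Henry (knave) says "Exactly 1 of us is a knight" - this is FALSE (a lie) because there are 3 knights.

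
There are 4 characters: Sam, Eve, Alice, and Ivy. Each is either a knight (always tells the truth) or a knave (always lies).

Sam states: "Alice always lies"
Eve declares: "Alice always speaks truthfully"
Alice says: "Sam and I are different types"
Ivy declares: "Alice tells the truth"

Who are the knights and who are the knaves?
Sam is a knave.
Eve is a knight.
Alice is a knight.
Ivy is a knight.

Verification:
- Sam (knave) says "Alice always lies" - this is FALSE (a lie) because Alice is a knight.
- Eve (knight) says "Alice always speaks truthfully" - this is TRUE because Alice is a knight.
- Alice (knight) says "Sam and I are different types" - this is TRUE because Alice is a knight and Sam is a knave.
- Ivy (knight) says "Alice tells the truth" - this is TRUE because Alice is a knight.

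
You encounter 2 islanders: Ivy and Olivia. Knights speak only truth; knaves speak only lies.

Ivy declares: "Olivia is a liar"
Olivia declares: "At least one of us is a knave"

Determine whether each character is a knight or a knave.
Ivy is a knave.
Olivia is a knight.

Verification:
- Ivy (knave) says "Olivia is a liar" - this is FALSE (a lie) because Olivia is a knight.
- Olivia (knight) says "At least one of us is a knave" - this is TRUE because Ivy is a knave.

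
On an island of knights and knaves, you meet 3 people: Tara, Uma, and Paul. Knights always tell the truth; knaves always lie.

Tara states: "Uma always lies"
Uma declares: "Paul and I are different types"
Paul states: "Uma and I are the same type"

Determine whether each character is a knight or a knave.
Tara is a knave.
Uma is a knight.
Paul is a knave.

Verification:
- Tara (knave) says "Uma always lies" - this is FALSE (a lie) because Uma is a knight.
- Uma (knight) says "Paul and I are different types" - this is TRUE because Uma is a knight and Paul is a knave.
- Paul (knave) says "Uma and I are the same type" - this is FALSE (a lie) because Paul is a knave and Uma is a knight.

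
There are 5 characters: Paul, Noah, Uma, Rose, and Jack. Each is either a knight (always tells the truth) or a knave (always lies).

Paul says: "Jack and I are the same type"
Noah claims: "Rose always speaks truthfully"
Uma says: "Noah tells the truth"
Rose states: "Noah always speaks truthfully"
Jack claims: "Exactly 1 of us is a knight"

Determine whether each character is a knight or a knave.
Paul is a knave.
Noah is a knave.
Uma is a knave.
Rose is a knave.
Jack is a knight.

Verification:
- Paul (knave) says "Jack and I are the same type" - this is FALSE (a lie) because Paul is a knave and Jack is a knight.
- Noah (knave) says "Rose always speaks truthfully" - this is FALSE (a lie) because Rose is a knave.
- Uma (knave) says "Noah tells the truth" - this is FALSE (a lie) because Noah is a knave.
- Rose (knave) says "Noah always speaks truthfully" - this is FALSE (a lie) because Noah is a knave.
- Jack (knight) says "Exactly 1 of us is a knight" - this is TRUE because there are 1 knights.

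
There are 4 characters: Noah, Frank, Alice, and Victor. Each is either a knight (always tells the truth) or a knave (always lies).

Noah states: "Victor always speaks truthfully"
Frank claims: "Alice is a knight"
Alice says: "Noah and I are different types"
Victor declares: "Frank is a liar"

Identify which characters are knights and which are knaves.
Noah is a knave.
Frank is a knight.
Alice is a knight.
Victor is a knave.

Verification:
- Noah (knave) says "Victor always speaks truthfully" - this is FALSE (a lie) because Victor is a knave.
- Frank (knight) says "Alice is a knight" - this is TRUE because Alice is a knight.
- Alice (knight) says "Noah and I are different types" - this is TRUE because Alice is a knight and Noah is a knave.
- Victor (knave) says "Frank is a liar" - this is FALSE (a lie) because Frank is a knight.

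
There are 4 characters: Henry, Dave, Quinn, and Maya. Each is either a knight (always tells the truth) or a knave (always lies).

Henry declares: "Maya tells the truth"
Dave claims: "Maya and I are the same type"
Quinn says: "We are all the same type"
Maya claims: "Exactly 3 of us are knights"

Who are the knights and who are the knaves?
Henry is a knight.
Dave is a knight.
Quinn is a knave.
Maya is a knight.

Verification:
- Henry (knight) says "Maya tells the truth" - this is TRUE because Maya is a knight.
- Dave (knight) says "Maya and I are the same type" - this is TRUE because Dave is a knight and Maya is a knight.
- Quinn (knave) says "We are all the same type" - this is FALSE (a lie) because Henry, Dave, and Maya are knights and Quinn is a knave.
- Maya (knight) says "Exactly 3 of us are knights" - this is TRUE because there are 3 knights.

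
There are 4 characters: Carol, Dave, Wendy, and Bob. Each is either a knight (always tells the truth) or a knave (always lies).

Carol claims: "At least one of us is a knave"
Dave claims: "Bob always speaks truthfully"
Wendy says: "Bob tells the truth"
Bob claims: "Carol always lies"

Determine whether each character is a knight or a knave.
Carol is a knight.
Dave is a knave.
Wendy is a knave.
Bob is a knave.

Verification:
- Carol (knight) says "At least one of us is a knave" - this is TRUE because Dave, Wendy, and Bob are knaves.
- Dave (knave) says "Bob always speaks truthfully" - this is FALSE (a lie) because Bob is a knave.
- Wendy (knave) says "Bob tells the truth" - this is FALSE (a lie) because Bob is a knave.
- Bob (knave) says "Carol always lies" - this is FALSE (a lie) because Carol is a knight.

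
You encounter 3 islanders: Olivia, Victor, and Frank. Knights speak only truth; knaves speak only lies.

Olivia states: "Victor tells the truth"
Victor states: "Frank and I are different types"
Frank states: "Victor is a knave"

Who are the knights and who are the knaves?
Olivia is a knight.
Victor is a knight.
Frank is a knave.

Verification:
- Olivia (knight) says "Victor tells the truth" - this is TRUE because Victor is a knight.
- Victor (knight) says "Frank and I are different types" - this is TRUE because Victor is a knight and Frank is a knave.
- Frank (knave) says "Victor is a knave" - this is FALSE (a lie) because Victor is a knight.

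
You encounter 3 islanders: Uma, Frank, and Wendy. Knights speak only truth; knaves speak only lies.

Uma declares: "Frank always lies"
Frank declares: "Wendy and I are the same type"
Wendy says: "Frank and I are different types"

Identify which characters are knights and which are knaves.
Uma is a knight.
Frank is a knave.
Wendy is a knight.

Verification:
- Uma (knight) says "Frank always lies" - this is TRUE because Frank is a knave.
- Frank (knave) says "Wendy and I are the same type" - this is FALSE (a lie) because Frank is a knave and Wendy is a knight.
- Wendy (knight) says "Frank and I are different types" - this is TRUE because Wendy is a knight and Frank is a knave.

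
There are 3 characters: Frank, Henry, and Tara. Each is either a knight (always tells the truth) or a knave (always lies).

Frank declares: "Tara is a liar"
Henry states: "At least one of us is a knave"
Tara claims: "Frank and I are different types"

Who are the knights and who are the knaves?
Frank is a knave.
Henry is a knight.
Tara is a knight.

Verification:
- Frank (knave) says "Tara is a liar" - this is FALSE (a lie) because Tara is a knight.
- Henry (knight) says "At least one of us is a knave" - this is TRUE because Frank is a knave.
- Tara (knight) says "Frank and I are different types" - this is TRUE because Tara is a knight and Frank is a knave.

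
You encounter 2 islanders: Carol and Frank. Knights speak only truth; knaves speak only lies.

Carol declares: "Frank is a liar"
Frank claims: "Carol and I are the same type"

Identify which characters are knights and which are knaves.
Carol is a knight.
Frank is a knave.

Verification:
- Carol (knight) says "Frank is a liar" - this is TRUE because Frank is a knave.
- Frank (knave) says "Carol and I are the same type" - this is FALSE (a lie) because Frank is a knave and Carol is a knight.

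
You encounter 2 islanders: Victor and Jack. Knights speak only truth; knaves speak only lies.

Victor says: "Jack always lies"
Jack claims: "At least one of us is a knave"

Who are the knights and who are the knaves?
Victor is a knave.
Jack is a knight.

Verification:
- Victor (knave) says "Jack always lies" - this is FALSE (a lie) because Jack is a knight.
- Jack (knight) says "At least one of us is a knave" - this is TRUE because Victor is a knave.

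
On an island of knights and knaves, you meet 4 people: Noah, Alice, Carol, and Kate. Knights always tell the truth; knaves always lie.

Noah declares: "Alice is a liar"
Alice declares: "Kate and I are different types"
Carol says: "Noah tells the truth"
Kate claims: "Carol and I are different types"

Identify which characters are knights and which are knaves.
Noah is a knave.
Alice is a knight.
Carol is a knave.
Kate is a knave.

Verification:
- Noah (knave) says "Alice is a liar" - this is FALSE (a lie) because Alice is a knight.
- Alice (knight) says "Kate and I are different types" - this is TRUE because Alice is a knight and Kate is a knave.
- Carol (knave) says "Noah tells the truth" - this is FALSE (a lie) because Noah is a knave.
- Kate (knave) says "Carol and I are different types" - this is FALSE (a lie) because Kate is a knave and Carol is a knave.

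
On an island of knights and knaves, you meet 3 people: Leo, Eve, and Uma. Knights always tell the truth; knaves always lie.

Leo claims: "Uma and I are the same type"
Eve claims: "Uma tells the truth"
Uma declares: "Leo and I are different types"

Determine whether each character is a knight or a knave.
Leo is a knave.
Eve is a knight.
Uma is a knight.

Verification:
- Leo (knave) says "Uma and I are the same type" - this is FALSE (a lie) because Leo is a knave and Uma is a knight.
- Eve (knight) says "Uma tells the truth" - this is TRUE because Uma is a knight.
- Uma (knight) says "Leo and I are different types" - this is TRUE because Uma is a knight and Leo is a knave.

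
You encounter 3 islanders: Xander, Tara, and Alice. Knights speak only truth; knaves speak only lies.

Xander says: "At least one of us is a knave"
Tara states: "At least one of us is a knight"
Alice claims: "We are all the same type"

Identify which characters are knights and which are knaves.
Xander is a knight.
Tara is a knight.
Alice is a knave.

Verification:
- Xander (knight) says "At least one of us is a knave" - this is TRUE because Alice is a knave.
- Tara (knight) says "At least one of us is a knight" - this is TRUE because Xander and Tara are knights.
- Alice (knave) says "We are all the same type" - this is FALSE (a lie) because Xander and Tara are knights and Alice is a knave.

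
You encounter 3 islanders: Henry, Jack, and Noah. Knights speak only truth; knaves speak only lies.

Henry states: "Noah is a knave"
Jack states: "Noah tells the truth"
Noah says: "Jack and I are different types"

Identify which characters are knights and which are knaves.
Henry is a knight.
Jack is a knave.
Noah is a knave.

Verification:
- Henry (knight) says "Noah is a knave" - this is TRUE because Noah is a knave.
- Jack (knave) says "Noah tells the truth" - this is FALSE (a lie) because Noah is a knave.
- Noah (knave) says "Jack and I are different types" - this is FALSE (a lie) because Noah is a knave and Jack is a knave.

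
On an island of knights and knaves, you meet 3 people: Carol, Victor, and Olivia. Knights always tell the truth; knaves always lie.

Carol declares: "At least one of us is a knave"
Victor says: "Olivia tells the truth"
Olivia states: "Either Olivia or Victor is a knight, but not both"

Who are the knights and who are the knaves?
Carol is a knight.
Victor is a knave.
Olivia is a knave.

Verification:
- Carol (knight) says "At least one of us is a knave" - this is TRUE because Victor and Olivia are knaves.
- Victor (knave) says "Olivia tells the truth" - this is FALSE (a lie) because Olivia is a knave.
- Olivia (knave) says "Either Olivia or Victor is a knight, but not both" - this is FALSE (a lie) because Olivia is a knave and Victor is a knave.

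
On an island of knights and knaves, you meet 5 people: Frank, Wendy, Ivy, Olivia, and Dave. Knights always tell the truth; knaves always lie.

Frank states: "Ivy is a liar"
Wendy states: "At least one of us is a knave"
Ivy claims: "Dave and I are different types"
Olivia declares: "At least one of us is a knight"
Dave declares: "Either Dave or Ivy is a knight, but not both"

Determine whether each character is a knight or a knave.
Frank is a knight.
Wendy is a knight.
Ivy is a knave.
Olivia is a knight.
Dave is a knave.

Verification:
- Frank (knight) says "Ivy is a liar" - this is TRUE because Ivy is a knave.
- Wendy (knight) says "At least one of us is a knave" - this is TRUE because Ivy and Dave are knaves.
- Ivy (knave) says "Dave and I are different types" - this is FALSE (a lie) because Ivy is a knave and Dave is a knave.
- Olivia (knight) says "At least one of us is a knight" - this is TRUE because Frank, Wendy, and Olivia are knights.
- Dave (knave) says "Either Dave or Ivy is a knight, but not both" - this is FALSE (a lie) because Dave is a knave and Ivy is a knave.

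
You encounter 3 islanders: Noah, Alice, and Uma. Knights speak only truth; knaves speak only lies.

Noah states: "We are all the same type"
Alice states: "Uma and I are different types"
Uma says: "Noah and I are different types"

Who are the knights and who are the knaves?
Noah is a knave.
Alice is a knight.
Uma is a knave.

Verification:
- Noah (knave) says "We are all the same type" - this is FALSE (a lie) because Alice is a knight and Noah and Uma are knaves.
- Alice (knight) says "Uma and I are different types" - this is TRUE because Alice is a knight and Uma is a knave.
- Uma (knave) says "Noah and I are different types" - this is FALSE (a lie) because Uma is a knave and Noah is a knave.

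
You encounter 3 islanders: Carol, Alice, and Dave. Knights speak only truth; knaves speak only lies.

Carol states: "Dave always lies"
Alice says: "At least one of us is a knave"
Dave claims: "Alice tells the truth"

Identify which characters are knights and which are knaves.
Carol is a knave.
Alice is a knight.
Dave is a knight.

Verification:
- Carol (knave) says "Dave always lies" - this is FALSE (a lie) because Dave is a knight.
- Alice (knight) says "At least one of us is a knave" - this is TRUE because Carol is a knave.
- Dave (knight) says "Alice tells the truth" - this is TRUE because Alice is a knight.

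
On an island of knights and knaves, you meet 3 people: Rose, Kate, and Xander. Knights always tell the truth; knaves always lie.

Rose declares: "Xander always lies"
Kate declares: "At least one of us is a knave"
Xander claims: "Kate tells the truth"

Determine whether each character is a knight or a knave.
Rose is a knave.
Kate is a knight.
Xander is a knight.

Verification:
- Rose (knave) says "Xander always lies" - this is FALSE (a lie) because Xander is a knight.
- Kate (knight) says "At least one of us is a knave" - this is TRUE because Rose is a knave.
- Xander (knight) says "Kate tells the truth" - this is TRUE because Kate is a knight.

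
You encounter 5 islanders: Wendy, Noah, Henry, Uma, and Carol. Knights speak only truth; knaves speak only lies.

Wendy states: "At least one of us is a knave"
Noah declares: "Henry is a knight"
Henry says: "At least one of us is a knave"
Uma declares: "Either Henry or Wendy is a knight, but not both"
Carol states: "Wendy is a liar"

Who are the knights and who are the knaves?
Wendy is a knight.
Noah is a knight.
Henry is a knight.
Uma is a knave.
Carol is a knave.

Verification:
- Wendy (knight) says "At least one of us is a knave" - this is TRUE because Uma and Carol are knaves.
- Noah (knight) says "Henry is a knight" - this is TRUE because Henry is a knight.
- Henry (knight) says "At least one of us is a knave" - this is TRUE because Uma and Carol are knaves.
- Uma (knave) says "Either Henry or Wendy is a knight, but not both" - this is FALSE (a lie) because Henry is a knight and Wendy is a knight.
- Carol (knave) says "Wendy is a liar" - this is FALSE (a lie) because Wendy is a knight.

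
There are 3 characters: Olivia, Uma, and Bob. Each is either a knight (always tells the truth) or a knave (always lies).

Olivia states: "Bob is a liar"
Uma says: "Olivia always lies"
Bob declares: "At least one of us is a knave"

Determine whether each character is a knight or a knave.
Olivia is a knave.
Uma is a knight.
Bob is a knight.

Verification:
- Olivia (knave) says "Bob is a liar" - this is FALSE (a lie) because Bob is a knight.
- Uma (knight) says "Olivia always lies" - this is TRUE because Olivia is a knave.
- Bob (knight) says "At least one of us is a knave" - this is TRUE because Olivia is a knave.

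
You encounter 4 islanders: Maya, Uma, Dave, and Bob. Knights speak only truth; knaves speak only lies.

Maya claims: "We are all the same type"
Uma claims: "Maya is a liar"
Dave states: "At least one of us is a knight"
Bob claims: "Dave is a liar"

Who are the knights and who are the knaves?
Maya is a knave.
Uma is a knight.
Dave is a knight.
Bob is a knave.

Verification:
- Maya (knave) says "We are all the same type" - this is FALSE (a lie) because Uma and Dave are knights and Maya and Bob are knaves.
- Uma (knight) says "Maya is a liar" - this is TRUE because Maya is a knave.
- Dave (knight) says "At least one of us is a knight" - this is TRUE because Uma and Dave are knights.
- Bob (knave) says "Dave is a liar" - this is FALSE (a lie) because Dave is a knight.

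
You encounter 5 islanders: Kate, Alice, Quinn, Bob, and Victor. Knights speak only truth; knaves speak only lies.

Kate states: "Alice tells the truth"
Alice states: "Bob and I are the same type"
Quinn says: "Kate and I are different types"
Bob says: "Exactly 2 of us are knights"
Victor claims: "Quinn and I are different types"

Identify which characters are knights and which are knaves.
Kate is a knave.
Alice is a knave.
Quinn is a knave.
Bob is a knight.
Victor is a knight.

Verification:
- Kate (knave) says "Alice tells the truth" - this is FALSE (a lie) because Alice is a knave.
- Alice (knave) says "Bob and I are the same type" - this is FALSE (a lie) because Alice is a knave and Bob is a knight.
- Quinn (knave) says "Kate and I are different types" - this is FALSE (a lie) because Quinn is a knave and Kate is a knave.
- Bob (knight) says "Exactly 2 of us are knights" - this is TRUE because there are 2 knights.
- Victor (knight) says "Quinn and I are different types" - this is TRUE because Victor is a knight and Quinn is a knave.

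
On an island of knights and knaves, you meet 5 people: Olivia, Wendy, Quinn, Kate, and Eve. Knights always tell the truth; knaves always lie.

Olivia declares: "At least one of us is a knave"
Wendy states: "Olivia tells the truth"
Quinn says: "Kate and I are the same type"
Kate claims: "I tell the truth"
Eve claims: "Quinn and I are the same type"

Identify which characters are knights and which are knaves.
Olivia is a knight.
Wendy is a knight.
Quinn is a knight.
Kate is a knight.
Eve is a knave.

Verification:
- Olivia (knight) says "At least one of us is a knave" - this is TRUE because Eve is a knave.
- Wendy (knight) says "Olivia tells the truth" - this is TRUE because Olivia is a knight.
- Quinn (knight) says "Kate and I are the same type" - this is TRUE because Quinn is a knight and Kate is a knight.
- Kate (knight) says "I tell the truth" - this is TRUE because Kate is a knight.
- Eve (knave) says "Quinn and I are the same type" - this is FALSE (a lie) because Eve is a knave and Quinn is a knight.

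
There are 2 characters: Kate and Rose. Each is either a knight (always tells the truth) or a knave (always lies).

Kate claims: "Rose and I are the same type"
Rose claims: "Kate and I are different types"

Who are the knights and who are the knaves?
Kate is a knave.
Rose is a knight.

Verification:
- Kate (knave) says "Rose and I are the same type" - this is FALSE (a lie) because Kate is a knave and Rose is a knight.
- Rose (knight) says "Kate and I are different types" - this is TRUE because Rose is a knight and Kate is a knave.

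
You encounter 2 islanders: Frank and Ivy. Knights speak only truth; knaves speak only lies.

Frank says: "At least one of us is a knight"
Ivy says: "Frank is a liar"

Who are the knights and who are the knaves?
Frank is a knight.
Ivy is a knave.

Verification:
- Frank (knight) says "At least one of us is a knight" - this is TRUE because Frank is a knight.
- Ivy (knave) says "Frank is a liar" - this is FALSE (a lie) because Frank is a knight.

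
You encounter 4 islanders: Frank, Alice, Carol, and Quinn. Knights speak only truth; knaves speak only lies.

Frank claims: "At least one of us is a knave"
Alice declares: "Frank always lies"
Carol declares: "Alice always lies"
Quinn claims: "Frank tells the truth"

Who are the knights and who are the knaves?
Frank is a knight.
Alice is a knave.
Carol is a knight.
Quinn is a knight.

Verification:
- Frank (knight) says "At least one of us is a knave" - this is TRUE because Alice is a knave.
- Alice (knave) says "Frank always lies" - this is FALSE (a lie) because Frank is a knight.
- Carol (knight) says "Alice always lies" - this is TRUE because Alice is a knave.
- Quinn (knight) says "Frank tells the truth" - this is TRUE because Frank is a knight.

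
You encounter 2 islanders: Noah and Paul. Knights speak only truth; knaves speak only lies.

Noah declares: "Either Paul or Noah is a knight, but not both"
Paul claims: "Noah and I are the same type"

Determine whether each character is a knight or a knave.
Noah is a knight.
Paul is a knave.

Verification:
- Noah (knight) says "Either Paul or Noah is a knight, but not both" - this is TRUE because Paul is a knave and Noah is a knight.
- Paul (knave) says "Noah and I are the same type" - this is FALSE (a lie) because Paul is a knave and Noah is a knight.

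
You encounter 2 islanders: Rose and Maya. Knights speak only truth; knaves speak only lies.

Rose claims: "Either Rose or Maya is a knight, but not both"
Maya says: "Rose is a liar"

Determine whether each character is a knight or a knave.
Rose is a knight.
Maya is a knave.

Verification:
- Rose (knight) says "Either Rose or Maya is a knight, but not both" - this is TRUE because Rose is a knight and Maya is a knave.
- Maya (knave) says "Rose is a liar" - this is FALSE (a lie) because Rose is a knight.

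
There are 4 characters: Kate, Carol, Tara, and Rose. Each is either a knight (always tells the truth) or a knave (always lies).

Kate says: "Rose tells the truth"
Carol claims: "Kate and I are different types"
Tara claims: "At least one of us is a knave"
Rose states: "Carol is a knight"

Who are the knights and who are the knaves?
Kate is a knave.
Carol is a knave.
Tara is a knight.
Rose is a knave.

Verification:
- Kate (knave) says "Rose tells the truth" - this is FALSE (a lie) because Rose is a knave.
- Carol (knave) says "Kate and I are different types" - this is FALSE (a lie) because Carol is a knave and Kate is a knave.
- Tara (knight) says "At least one of us is a knave" - this is TRUE because Kate, Carol, and Rose are knaves.
- Rose (knave) says "Carol is a knight" - this is FALSE (a lie) because Carol is a knave.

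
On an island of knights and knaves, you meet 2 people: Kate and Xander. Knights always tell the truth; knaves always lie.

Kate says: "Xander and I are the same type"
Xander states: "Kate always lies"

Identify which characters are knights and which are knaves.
Kate is a knave.
Xander is a knight.

Verification:
- Kate (knave) says "Xander and I are the same type" - this is FALSE (a lie) because Kate is a knave and Xander is a knight.
- Xander (knight) says "Kate always lies" - this is TRUE because Kate is a knave.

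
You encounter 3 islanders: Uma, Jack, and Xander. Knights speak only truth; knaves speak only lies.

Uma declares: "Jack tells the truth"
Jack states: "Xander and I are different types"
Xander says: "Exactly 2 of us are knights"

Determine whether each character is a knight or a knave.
Uma is a knave.
Jack is a knave.
Xander is a knave.

Verification:
- Uma (knave) says "Jack tells the truth" - this is FALSE (a lie) because Jack is a knave.
- Jack (knave) says "Xander and I are different types" - this is FALSE (a lie) because Jack is a knave and Xander is a knave.
- Xander (knave) says "Exactly 2 of us are knights" - this is FALSE (a lie) because there are 0 knights.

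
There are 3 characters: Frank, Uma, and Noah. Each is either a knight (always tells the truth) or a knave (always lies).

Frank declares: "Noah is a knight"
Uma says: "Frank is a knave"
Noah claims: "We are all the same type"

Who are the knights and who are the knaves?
Frank is a knave.
Uma is a knight.
Noah is a knave.

Verification:
- Frank (knave) says "Noah is a knight" - this is FALSE (a lie) because Noah is a knave.
- Uma (knight) says "Frank is a knave" - this is TRUE because Frank is a knave.
- Noah (knave) says "We are all the same type" - this is FALSE (a lie) because Uma is a knight and Frank and Noah are knaves.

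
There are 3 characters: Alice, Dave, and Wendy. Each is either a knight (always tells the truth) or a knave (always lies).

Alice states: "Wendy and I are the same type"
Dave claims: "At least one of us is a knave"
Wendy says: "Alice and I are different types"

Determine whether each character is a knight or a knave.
Alice is a knave.
Dave is a knight.
Wendy is a knight.

Verification:
- Alice (knave) says "Wendy and I are the same type" - this is FALSE (a lie) because Alice is a knave and Wendy is a knight.
- Dave (knight) says "At least one of us is a knave" - this is TRUE because Alice is a knave.
- Wendy (knight) says "Alice and I are different types" - this is TRUE because Wendy is a knight and Alice is a knave.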